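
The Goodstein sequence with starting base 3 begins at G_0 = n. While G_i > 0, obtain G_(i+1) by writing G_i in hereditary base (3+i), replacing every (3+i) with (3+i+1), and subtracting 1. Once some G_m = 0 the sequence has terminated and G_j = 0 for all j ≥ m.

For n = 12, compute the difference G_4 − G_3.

step 0: 12 = 3^2 + 3; sub 4 for 3: 4^2 + 4; = 20; G_1 = 20−1 = 19
step 1: 19 = 4^2 + 3; sub 5 for 4: 5^2 + 3; = 28; G_2 = 28−1 = 27
step 2: 27 = 5^2 + 2; sub 6 for 5: 6^2 + 2; = 38; G_3 = 38−1 = 37
step 3: 37 = 6^2 + 1; sub 7 for 6: 7^2 + 1; = 50; G_4 = 50−1 = 49

12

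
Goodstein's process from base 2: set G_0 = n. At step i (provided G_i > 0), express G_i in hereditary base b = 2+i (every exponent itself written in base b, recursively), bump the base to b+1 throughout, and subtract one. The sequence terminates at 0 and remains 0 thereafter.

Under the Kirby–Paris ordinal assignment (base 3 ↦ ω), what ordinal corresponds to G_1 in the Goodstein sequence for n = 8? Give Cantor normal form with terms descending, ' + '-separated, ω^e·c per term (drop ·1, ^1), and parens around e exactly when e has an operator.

ω^ω·2 + ω^2·2 + ω·2 + 2

base 2: 8 = 2^(2 + 1); at 3: 3^(3 + 1) = 81; next = 80
base 3: 80 = 2·3^3 + 2·3^2 + 2·3 + 2; at 4: 2·4^4 + 2·4^2 + 2·4 + 2 = 554; next = 553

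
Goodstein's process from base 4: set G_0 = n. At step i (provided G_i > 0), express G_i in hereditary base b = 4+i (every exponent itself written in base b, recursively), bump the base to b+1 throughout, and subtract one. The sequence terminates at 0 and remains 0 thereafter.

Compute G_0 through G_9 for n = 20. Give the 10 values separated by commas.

[0] 20 ≡ 4^2 + 4 (base 4). Lift 5: 30. −1: 29.
[1] 29 ≡ 5^2 + 4 (base 5). Lift 6: 40. −1: 39.
[2] 39 ≡ 6^2 + 3 (base 6). Lift 7: 52. −1: 51.
[3] 51 ≡ 7^2 + 2 (base 7). Lift 8: 66. −1: 65.
[4] 65 ≡ 8^2 + 1 (base 8). Lift 9: 82. −1: 81.
[5] 81 ≡ 9^2 (base 9). Lift 10: 100. −1: 99.
[6] 99 ≡ 9·10 + 9 (base 10). Lift 11: 108. −1: 107.
[7] 107 ≡ 9·11 + 8 (base 11). Lift 12: 116. −1: 115.
[8] 115 ≡ 9·12 + 7 (base 12). Lift 13: 124. −1: 123.

20, 29, 39, 51, 65, 81, 99, 107, 115, 123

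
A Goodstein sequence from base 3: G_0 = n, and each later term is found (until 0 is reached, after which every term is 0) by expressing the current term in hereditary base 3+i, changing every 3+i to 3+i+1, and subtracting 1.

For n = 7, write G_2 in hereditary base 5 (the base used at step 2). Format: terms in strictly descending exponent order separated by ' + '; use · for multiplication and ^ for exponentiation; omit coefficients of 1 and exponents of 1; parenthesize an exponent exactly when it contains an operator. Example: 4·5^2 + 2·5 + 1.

7 —HB3→ 2·3 + 1 —bump→ 2·4 + 1 = 9 —(−1)→ 8
8 —HB4→ 2·4 —bump→ 2·5 = 10 —(−1)→ 9
9 —HB5→ 5 + 4 —bump→ 6 + 4 = 10 —(−1)→ 9

5 + 4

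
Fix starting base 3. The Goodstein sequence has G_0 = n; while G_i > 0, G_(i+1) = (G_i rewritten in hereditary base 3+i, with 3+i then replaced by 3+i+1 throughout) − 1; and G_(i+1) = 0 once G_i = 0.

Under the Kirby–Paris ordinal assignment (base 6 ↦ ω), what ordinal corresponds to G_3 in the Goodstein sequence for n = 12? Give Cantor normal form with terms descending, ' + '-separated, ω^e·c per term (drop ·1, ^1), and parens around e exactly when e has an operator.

ω^2 + 1

step 0: 12 = 3^2 + 3; sub 4 for 3: 4^2 + 4; = 20; G_1 = 20−1 = 19
step 1: 19 = 4^2 + 3; sub 5 for 4: 5^2 + 3; = 28; G_2 = 28−1 = 27
step 2: 27 = 5^2 + 2; sub 6 for 5: 6^2 + 2; = 38; G_3 = 38−1 = 37
step 3: 37 = 6^2 + 1; sub 7 for 6: 7^2 + 1; = 50; G_4 = 50−1 = 49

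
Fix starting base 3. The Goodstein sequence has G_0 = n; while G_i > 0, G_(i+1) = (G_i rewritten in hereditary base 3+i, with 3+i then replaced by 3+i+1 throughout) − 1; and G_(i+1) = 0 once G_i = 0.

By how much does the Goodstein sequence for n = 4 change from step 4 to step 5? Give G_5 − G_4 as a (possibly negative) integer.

-1

[0] 4 ≡ 3 + 1 (base 3). Lift 4: 5. −1: 4.
[1] 4 ≡ 4 (base 4). Lift 5: 5. −1: 4.
[2] 4 ≡ 4 (base 5). Lift 6: 4. −1: 3.
[3] 3 ≡ 3 (base 6). Lift 7: 3. −1: 2.
[4] 2 ≡ 2 (base 7). Lift 8: 2. −1: 1.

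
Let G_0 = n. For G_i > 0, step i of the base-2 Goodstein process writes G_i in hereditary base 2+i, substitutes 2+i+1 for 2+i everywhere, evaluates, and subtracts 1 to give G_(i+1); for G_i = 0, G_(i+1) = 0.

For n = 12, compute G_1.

107

base 2: 12 = 2^(2 + 1) + 2^2; at 3: 3^(3 + 1) + 3^3 = 108; next = 107
base 3: 107 = 3^(3 + 1) + 2·3^2 + 2·3 + 2; at 4: 4^(4 + 1) + 2·4^2 + 2·4 + 2 = 1066; next = 1065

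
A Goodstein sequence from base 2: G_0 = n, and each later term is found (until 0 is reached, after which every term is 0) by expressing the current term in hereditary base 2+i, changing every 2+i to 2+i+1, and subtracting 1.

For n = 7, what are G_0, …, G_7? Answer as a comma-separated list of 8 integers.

7, 30, 259, 3127, 46657, 823543, 16777215, 37665879

7 —HB2→ 2^2 + 2 + 1 —bump→ 3^3 + 3 + 1 = 31 —(−1)→ 30
30 —HB3→ 3^3 + 3 —bump→ 4^4 + 4 = 260 —(−1)→ 259
259 —HB4→ 4^4 + 3 —bump→ 5^5 + 3 = 3128 —(−1)→ 3127
3127 —HB5→ 5^5 + 2 —bump→ 6^6 + 2 = 46658 —(−1)→ 46657
46657 —HB6→ 6^6 + 1 —bump→ 7^7 + 1 = 823544 —(−1)→ 823543
823543 —HB7→ 7^7 —bump→ 8^8 = 16777216 —(−1)→ 16777215
16777215 —HB8→ 7·8^7 + 7·8^6 + 7·8^5 + 7·8^4 + 7·8^3 + 7·8^2 + 7·8 + 7 —bump→ 7·9^7 + 7·9^6 + 7·9^5 + 7·9^4 + 7·9^3 + 7·9^2 + 7·9 + 7 = 37665880 —(−1)→ 37665879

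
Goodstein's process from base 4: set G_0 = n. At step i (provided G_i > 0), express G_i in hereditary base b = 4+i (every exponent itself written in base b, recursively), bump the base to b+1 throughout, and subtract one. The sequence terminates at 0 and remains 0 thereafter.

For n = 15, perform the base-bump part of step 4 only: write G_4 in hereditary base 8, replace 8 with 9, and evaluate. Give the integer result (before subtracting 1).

step 0: 15 = 3·4 + 3; sub 5 for 4: 3·5 + 3; = 18; G_1 = 18−1 = 17
step 1: 17 = 3·5 + 2; sub 6 for 5: 3·6 + 2; = 20; G_2 = 20−1 = 19
step 2: 19 = 3·6 + 1; sub 7 for 6: 3·7 + 1; = 22; G_3 = 22−1 = 21
step 3: 21 = 3·7; sub 8 for 7: 3·8; = 24; G_4 = 24−1 = 23
step 4: 23 = 2·8 + 7; sub 9 for 8: 2·9 + 7; = 25; G_5 = 25−1 = 24

25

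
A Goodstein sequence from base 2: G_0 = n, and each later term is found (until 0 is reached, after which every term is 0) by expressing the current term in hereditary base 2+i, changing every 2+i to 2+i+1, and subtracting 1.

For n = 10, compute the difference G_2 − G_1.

G_0=10  [base 2] 2^(2 + 1) + 2  →[2↦3]→  3^(3 + 1) + 3 = 84  −1 ⇒ G_1=83
G_1=83  [base 3] 3^(3 + 1) + 2  →[3↦4]→  4^(4 + 1) + 2 = 1026  −1 ⇒ G_2=1025

942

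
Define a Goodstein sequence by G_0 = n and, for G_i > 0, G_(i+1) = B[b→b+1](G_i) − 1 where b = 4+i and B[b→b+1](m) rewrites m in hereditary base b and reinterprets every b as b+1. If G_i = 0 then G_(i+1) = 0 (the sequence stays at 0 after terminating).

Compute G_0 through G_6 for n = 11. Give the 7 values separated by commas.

11, 12, 13, 14, 15, 15, 15

G_0=11  [base 4] 2·4 + 3  →[4↦5]→  2·5 + 3 = 13  −1 ⇒ G_1=12
G_1=12  [base 5] 2·5 + 2  →[5↦6]→  2·6 + 2 = 14  −1 ⇒ G_2=13
G_2=13  [base 6] 2·6 + 1  →[6↦7]→  2·7 + 1 = 15  −1 ⇒ G_3=14
G_3=14  [base 7] 2·7  →[7↦8]→  2·8 = 16  −1 ⇒ G_4=15
G_4=15  [base 8] 8 + 7  →[8↦9]→  9 + 7 = 16  −1 ⇒ G_5=15
G_5=15  [base 9] 9 + 6  →[9↦10]→  10 + 6 = 16  −1 ⇒ G_6=15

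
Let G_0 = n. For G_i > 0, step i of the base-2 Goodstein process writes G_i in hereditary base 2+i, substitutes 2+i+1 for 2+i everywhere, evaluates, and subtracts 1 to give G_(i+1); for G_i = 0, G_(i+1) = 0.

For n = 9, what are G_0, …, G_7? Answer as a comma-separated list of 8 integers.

9, 81, 1023, 9842, 140743, 2471826, 50333399, 1162263921

i=0: 9 = 2^(2 + 1) + 1 (b=2); 2→3: 3^(3 + 1) + 1 = 82; 82−1 = 81
i=1: 81 = 3^(3 + 1) (b=3); 3→4: 4^(4 + 1) = 1024; 1024−1 = 1023
i=2: 1023 = 3·4^4 + 3·4^3 + 3·4^2 + 3·4 + 3 (b=4); 4→5: 3·5^5 + 3·5^3 + 3·5^2 + 3·5 + 3 = 9843; 9843−1 = 9842
i=3: 9842 = 3·5^5 + 3·5^3 + 3·5^2 + 3·5 + 2 (b=5); 5→6: 3·6^6 + 3·6^3 + 3·6^2 + 3·6 + 2 = 140744; 140744−1 = 140743
i=4: 140743 = 3·6^6 + 3·6^3 + 3·6^2 + 3·6 + 1 (b=6); 6→7: 3·7^7 + 3·7^3 + 3·7^2 + 3·7 + 1 = 2471827; 2471827−1 = 2471826
i=5: 2471826 = 3·7^7 + 3·7^3 + 3·7^2 + 3·7 (b=7); 7→8: 3·8^8 + 3·8^3 + 3·8^2 + 3·8 = 50333400; 50333400−1 = 50333399
i=6: 50333399 = 3·8^8 + 3·8^3 + 3·8^2 + 2·8 + 7 (b=8); 8→9: 3·9^9 + 3·9^3 + 3·9^2 + 2·9 + 7 = 1162263922; 1162263922−1 = 1162263921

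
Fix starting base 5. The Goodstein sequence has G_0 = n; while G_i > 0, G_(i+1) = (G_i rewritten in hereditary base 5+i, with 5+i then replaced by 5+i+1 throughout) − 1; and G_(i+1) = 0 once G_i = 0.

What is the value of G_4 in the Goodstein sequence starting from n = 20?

29

G_0=20  [base 5] 4·5  →[5↦6]→  4·6 = 24  −1 ⇒ G_1=23
G_1=23  [base 6] 3·6 + 5  →[6↦7]→  3·7 + 5 = 26  −1 ⇒ G_2=25
G_2=25  [base 7] 3·7 + 4  →[7↦8]→  3·8 + 4 = 28  −1 ⇒ G_3=27
G_3=27  [base 8] 3·8 + 3  →[8↦9]→  3·9 + 3 = 30  −1 ⇒ G_4=29
G_4=29  [base 9] 3·9 + 2  →[9↦10]→  3·10 + 2 = 32  −1 ⇒ G_5=31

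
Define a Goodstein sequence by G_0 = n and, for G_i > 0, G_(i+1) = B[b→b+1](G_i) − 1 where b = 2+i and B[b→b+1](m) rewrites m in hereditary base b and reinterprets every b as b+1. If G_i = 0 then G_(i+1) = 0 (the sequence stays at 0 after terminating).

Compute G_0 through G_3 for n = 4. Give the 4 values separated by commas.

base 2: 4 = 2^2; at 3: 3^3 = 27; next = 26
base 3: 26 = 2·3^2 + 2·3 + 2; at 4: 2·4^2 + 2·4 + 2 = 42; next = 41
base 4: 41 = 2·4^2 + 2·4 + 1; at 5: 2·5^2 + 2·5 + 1 = 61; next = 60

4, 26, 41, 60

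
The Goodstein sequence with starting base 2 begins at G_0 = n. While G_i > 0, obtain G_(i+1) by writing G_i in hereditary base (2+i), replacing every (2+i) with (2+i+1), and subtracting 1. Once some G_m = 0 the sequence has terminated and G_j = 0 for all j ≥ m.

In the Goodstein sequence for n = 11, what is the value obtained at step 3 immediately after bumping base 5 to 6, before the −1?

base 2: 11 = 2^(2 + 1) + 2 + 1; at 3: 3^(3 + 1) + 3 + 1 = 85; next = 84
base 3: 84 = 3^(3 + 1) + 3; at 4: 4^(4 + 1) + 4 = 1028; next = 1027
base 4: 1027 = 4^(4 + 1) + 3; at 5: 5^(5 + 1) + 3 = 15628; next = 15627

279938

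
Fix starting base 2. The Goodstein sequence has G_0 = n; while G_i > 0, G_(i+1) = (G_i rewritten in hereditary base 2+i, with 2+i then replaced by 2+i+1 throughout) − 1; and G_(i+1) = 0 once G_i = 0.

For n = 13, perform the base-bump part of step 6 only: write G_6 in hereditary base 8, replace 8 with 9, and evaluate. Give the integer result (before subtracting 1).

[0] 13 ≡ 2^(2 + 1) + 2^2 + 1 (base 2). Lift 3: 109. −1: 108.
[1] 108 ≡ 3^(3 + 1) + 3^3 (base 3). Lift 4: 1280. −1: 1279.
[2] 1279 ≡ 4^(4 + 1) + 3·4^3 + 3·4^2 + 3·4 + 3 (base 4). Lift 5: 16093. −1: 16092.
[3] 16092 ≡ 5^(5 + 1) + 3·5^3 + 3·5^2 + 3·5 + 2 (base 5). Lift 6: 280712. −1: 280711.
[4] 280711 ≡ 6^(6 + 1) + 3·6^3 + 3·6^2 + 3·6 + 1 (base 6). Lift 7: 5765999. −1: 5765998.
[5] 5765998 ≡ 7^(7 + 1) + 3·7^3 + 3·7^2 + 3·7 (base 7). Lift 8: 134219480. −1: 134219479.

3486786856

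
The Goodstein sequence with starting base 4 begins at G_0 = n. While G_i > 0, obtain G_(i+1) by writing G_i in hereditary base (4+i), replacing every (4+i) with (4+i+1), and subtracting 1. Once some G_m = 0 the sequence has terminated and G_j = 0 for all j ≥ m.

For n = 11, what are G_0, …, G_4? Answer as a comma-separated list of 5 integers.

(0) 11|_4 = 2·4 + 3 ↦ 2·5 + 3|_5 = 13 ⇒ 12
(1) 12|_5 = 2·5 + 2 ↦ 2·6 + 2|_6 = 14 ⇒ 13
(2) 13|_6 = 2·6 + 1 ↦ 2·7 + 1|_7 = 15 ⇒ 14
(3) 14|_7 = 2·7 ↦ 2·8|_8 = 16 ⇒ 15

11, 12, 13, 14, 15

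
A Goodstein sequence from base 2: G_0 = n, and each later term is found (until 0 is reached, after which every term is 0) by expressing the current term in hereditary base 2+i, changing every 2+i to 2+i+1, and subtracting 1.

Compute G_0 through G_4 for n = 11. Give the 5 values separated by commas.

11, 84, 1027, 15627, 279937

step 0: 11 = 2^(2 + 1) + 2 + 1; sub 3 for 2: 3^(3 + 1) + 3 + 1; = 85; G_1 = 85−1 = 84
step 1: 84 = 3^(3 + 1) + 3; sub 4 for 3: 4^(4 + 1) + 4; = 1028; G_2 = 1028−1 = 1027
step 2: 1027 = 4^(4 + 1) + 3; sub 5 for 4: 5^(5 + 1) + 3; = 15628; G_3 = 15628−1 = 15627
step 3: 15627 = 5^(5 + 1) + 2; sub 6 for 5: 6^(6 + 1) + 2; = 279938; G_4 = 279938−1 = 279937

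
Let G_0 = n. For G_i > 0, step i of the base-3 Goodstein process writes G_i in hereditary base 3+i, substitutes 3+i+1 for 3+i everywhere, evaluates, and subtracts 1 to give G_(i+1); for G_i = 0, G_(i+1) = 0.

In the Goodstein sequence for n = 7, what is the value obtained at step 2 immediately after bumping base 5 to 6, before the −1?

10

(0) 7|_3 = 2·3 + 1 ↦ 2·4 + 1|_4 = 9 ⇒ 8
(1) 8|_4 = 2·4 ↦ 2·5|_5 = 10 ⇒ 9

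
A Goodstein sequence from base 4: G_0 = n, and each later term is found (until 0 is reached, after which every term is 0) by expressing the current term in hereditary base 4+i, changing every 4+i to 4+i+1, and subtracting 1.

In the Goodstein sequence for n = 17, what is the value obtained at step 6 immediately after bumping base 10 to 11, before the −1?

56

step 0: 17 = 4^2 + 1; sub 5 for 4: 5^2 + 1; = 26; G_1 = 26−1 = 25
step 1: 25 = 5^2; sub 6 for 5: 6^2; = 36; G_2 = 36−1 = 35
step 2: 35 = 5·6 + 5; sub 7 for 6: 5·7 + 5; = 40; G_3 = 40−1 = 39
step 3: 39 = 5·7 + 4; sub 8 for 7: 5·8 + 4; = 44; G_4 = 44−1 = 43
step 4: 43 = 5·8 + 3; sub 9 for 8: 5·9 + 3; = 48; G_5 = 48−1 = 47
step 5: 47 = 5·9 + 2; sub 10 for 9: 5·10 + 2; = 52; G_6 = 52−1 = 51
step 6: 51 = 5·10 + 1; sub 11 for 10: 5·11 + 1; = 56; G_7 = 56−1 = 55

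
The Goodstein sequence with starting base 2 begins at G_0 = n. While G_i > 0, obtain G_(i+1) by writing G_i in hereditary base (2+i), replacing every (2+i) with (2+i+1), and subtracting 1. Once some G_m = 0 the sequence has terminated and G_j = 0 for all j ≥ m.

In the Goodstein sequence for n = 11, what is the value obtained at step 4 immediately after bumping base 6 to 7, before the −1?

G_0=11  [base 2] 2^(2 + 1) + 2 + 1  →[2↦3]→  3^(3 + 1) + 3 + 1 = 85  −1 ⇒ G_1=84
G_1=84  [base 3] 3^(3 + 1) + 3  →[3↦4]→  4^(4 + 1) + 4 = 1028  −1 ⇒ G_2=1027
G_2=1027  [base 4] 4^(4 + 1) + 3  →[4↦5]→  5^(5 + 1) + 3 = 15628  −1 ⇒ G_3=15627
G_3=15627  [base 5] 5^(5 + 1) + 2  →[5↦6]→  6^(6 + 1) + 2 = 279938  −1 ⇒ G_4=279937
G_4=279937  [base 6] 6^(6 + 1) + 1  →[6↦7]→  7^(7 + 1) + 1 = 5764802  −1 ⇒ G_5=5764801

5764802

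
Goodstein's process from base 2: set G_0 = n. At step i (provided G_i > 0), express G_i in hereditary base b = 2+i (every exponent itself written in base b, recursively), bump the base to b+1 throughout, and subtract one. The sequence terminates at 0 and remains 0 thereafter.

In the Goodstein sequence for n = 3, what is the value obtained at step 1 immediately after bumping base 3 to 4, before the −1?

4

(0) 3|_2 = 2 + 1 ↦ 3 + 1|_3 = 4 ⇒ 3
(1) 3|_3 = 3 ↦ 4|_4 = 4 ⇒ 3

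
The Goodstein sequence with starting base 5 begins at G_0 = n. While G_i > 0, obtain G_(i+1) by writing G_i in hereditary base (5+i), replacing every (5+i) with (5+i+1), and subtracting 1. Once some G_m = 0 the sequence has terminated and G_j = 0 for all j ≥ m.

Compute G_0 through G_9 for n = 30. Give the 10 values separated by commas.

base 5: 30 = 5^2 + 5; at 6: 6^2 + 6 = 42; next = 41
base 6: 41 = 6^2 + 5; at 7: 7^2 + 5 = 54; next = 53
base 7: 53 = 7^2 + 4; at 8: 8^2 + 4 = 68; next = 67
base 8: 67 = 8^2 + 3; at 9: 9^2 + 3 = 84; next = 83
base 9: 83 = 9^2 + 2; at 10: 10^2 + 2 = 102; next = 101
base 10: 101 = 10^2 + 1; at 11: 11^2 + 1 = 122; next = 121
base 11: 121 = 11^2; at 12: 12^2 = 144; next = 143
base 12: 143 = 11·12 + 11; at 13: 11·13 + 11 = 154; next = 153
base 13: 153 = 11·13 + 10; at 14: 11·14 + 10 = 164; next = 163

30, 41, 53, 67, 83, 101, 121, 143, 153, 163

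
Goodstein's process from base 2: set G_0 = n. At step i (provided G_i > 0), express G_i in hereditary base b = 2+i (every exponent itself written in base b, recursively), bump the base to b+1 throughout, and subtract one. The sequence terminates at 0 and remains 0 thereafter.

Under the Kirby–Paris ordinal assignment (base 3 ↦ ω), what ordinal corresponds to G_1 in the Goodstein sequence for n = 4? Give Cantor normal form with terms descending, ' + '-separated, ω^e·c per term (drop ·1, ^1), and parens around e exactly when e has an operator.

(0) 4|_2 = 2^2 ↦ 3^3|_3 = 27 ⇒ 26
(1) 26|_3 = 2·3^2 + 2·3 + 2 ↦ 2·4^2 + 2·4 + 2|_4 = 42 ⇒ 41

ω^2·2 + ω·2 + 2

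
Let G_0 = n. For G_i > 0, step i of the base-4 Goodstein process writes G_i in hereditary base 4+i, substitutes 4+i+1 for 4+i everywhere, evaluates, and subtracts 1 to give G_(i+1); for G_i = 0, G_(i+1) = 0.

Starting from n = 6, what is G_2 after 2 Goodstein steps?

6

[0] 6 ≡ 4 + 2 (base 4). Lift 5: 7. −1: 6.
[1] 6 ≡ 5 + 1 (base 5). Lift 6: 7. −1: 6.
[2] 6 ≡ 6 (base 6). Lift 7: 7. −1: 6.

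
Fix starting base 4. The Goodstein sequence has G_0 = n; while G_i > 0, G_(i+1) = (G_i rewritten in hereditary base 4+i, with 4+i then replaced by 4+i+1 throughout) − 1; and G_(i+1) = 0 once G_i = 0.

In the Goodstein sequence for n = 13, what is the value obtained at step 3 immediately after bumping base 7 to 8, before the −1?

[0] 13 ≡ 3·4 + 1 (base 4). Lift 5: 16. −1: 15.
[1] 15 ≡ 3·5 (base 5). Lift 6: 18. −1: 17.
[2] 17 ≡ 2·6 + 5 (base 6). Lift 7: 19. −1: 18.
[3] 18 ≡ 2·7 + 4 (base 7). Lift 8: 20. −1: 19.

20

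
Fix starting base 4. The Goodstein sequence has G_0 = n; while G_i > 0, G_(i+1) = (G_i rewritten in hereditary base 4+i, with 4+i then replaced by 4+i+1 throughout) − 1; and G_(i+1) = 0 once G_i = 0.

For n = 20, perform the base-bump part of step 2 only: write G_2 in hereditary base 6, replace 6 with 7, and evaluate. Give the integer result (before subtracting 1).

base 4: 20 = 4^2 + 4; at 5: 5^2 + 5 = 30; next = 29
base 5: 29 = 5^2 + 4; at 6: 6^2 + 4 = 40; next = 39
base 6: 39 = 6^2 + 3; at 7: 7^2 + 3 = 52; next = 51

52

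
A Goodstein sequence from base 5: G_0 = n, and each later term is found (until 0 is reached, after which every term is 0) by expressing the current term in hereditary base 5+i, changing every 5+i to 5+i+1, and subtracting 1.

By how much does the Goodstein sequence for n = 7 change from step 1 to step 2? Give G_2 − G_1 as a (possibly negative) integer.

(0) 7|_5 = 5 + 2 ↦ 6 + 2|_6 = 8 ⇒ 7
(1) 7|_6 = 6 + 1 ↦ 7 + 1|_7 = 8 ⇒ 7

0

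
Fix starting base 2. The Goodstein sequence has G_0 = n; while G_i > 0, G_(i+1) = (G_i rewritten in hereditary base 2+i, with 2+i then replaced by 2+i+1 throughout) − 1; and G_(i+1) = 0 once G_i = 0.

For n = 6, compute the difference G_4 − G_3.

step 0: 6 = 2^2 + 2; sub 3 for 2: 3^3 + 3; = 30; G_1 = 30−1 = 29
step 1: 29 = 3^3 + 2; sub 4 for 3: 4^4 + 2; = 258; G_2 = 258−1 = 257
step 2: 257 = 4^4 + 1; sub 5 for 4: 5^5 + 1; = 3126; G_3 = 3126−1 = 3125
step 3: 3125 = 5^5; sub 6 for 5: 6^6; = 46656; G_4 = 46656−1 = 46655

43530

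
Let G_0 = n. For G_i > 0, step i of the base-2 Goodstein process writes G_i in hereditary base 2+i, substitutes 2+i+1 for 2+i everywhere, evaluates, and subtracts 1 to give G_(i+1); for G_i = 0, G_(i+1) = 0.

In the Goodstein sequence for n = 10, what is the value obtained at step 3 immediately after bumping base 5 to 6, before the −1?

279936

base 2: 10 = 2^(2 + 1) + 2; at 3: 3^(3 + 1) + 3 = 84; next = 83
base 3: 83 = 3^(3 + 1) + 2; at 4: 4^(4 + 1) + 2 = 1026; next = 1025
base 4: 1025 = 4^(4 + 1) + 1; at 5: 5^(5 + 1) + 1 = 15626; next = 15625
base 5: 15625 = 5^(5 + 1); at 6: 6^(6 + 1) = 279936; next = 279935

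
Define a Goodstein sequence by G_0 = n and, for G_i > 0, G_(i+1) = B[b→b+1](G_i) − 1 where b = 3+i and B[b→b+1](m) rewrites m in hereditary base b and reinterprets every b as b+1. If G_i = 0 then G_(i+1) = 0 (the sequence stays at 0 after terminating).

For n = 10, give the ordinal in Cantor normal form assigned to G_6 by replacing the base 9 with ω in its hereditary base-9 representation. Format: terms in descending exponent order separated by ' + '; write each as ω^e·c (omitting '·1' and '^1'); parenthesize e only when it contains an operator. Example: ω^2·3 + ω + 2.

ω·4

i=0: 10 = 3^2 + 1 (b=3); 3→4: 4^2 + 1 = 17; 17−1 = 16
i=1: 16 = 4^2 (b=4); 4→5: 5^2 = 25; 25−1 = 24
i=2: 24 = 4·5 + 4 (b=5); 5→6: 4·6 + 4 = 28; 28−1 = 27
i=3: 27 = 4·6 + 3 (b=6); 6→7: 4·7 + 3 = 31; 31−1 = 30
i=4: 30 = 4·7 + 2 (b=7); 7→8: 4·8 + 2 = 34; 34−1 = 33
i=5: 33 = 4·8 + 1 (b=8); 8→9: 4·9 + 1 = 37; 37−1 = 36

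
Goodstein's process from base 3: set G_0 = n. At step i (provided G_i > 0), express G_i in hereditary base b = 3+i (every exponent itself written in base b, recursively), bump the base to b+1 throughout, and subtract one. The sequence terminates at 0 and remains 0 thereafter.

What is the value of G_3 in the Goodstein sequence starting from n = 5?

base 3: 5 = 3 + 2; at 4: 4 + 2 = 6; next = 5
base 4: 5 = 4 + 1; at 5: 5 + 1 = 6; next = 5
base 5: 5 = 5; at 6: 6 = 6; next = 5
base 6: 5 = 5; at 7: 5 = 5; next = 4

5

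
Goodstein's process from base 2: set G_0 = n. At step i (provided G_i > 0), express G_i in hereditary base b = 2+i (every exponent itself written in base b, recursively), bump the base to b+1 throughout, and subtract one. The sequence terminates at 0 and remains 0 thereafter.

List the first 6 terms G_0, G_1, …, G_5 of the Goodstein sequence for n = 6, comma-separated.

base 2: 6 = 2^2 + 2; at 3: 3^3 + 3 = 30; next = 29
base 3: 29 = 3^3 + 2; at 4: 4^4 + 2 = 258; next = 257
base 4: 257 = 4^4 + 1; at 5: 5^5 + 1 = 3126; next = 3125
base 5: 3125 = 5^5; at 6: 6^6 = 46656; next = 46655
base 6: 46655 = 5·6^5 + 5·6^4 + 5·6^3 + 5·6^2 + 5·6 + 5; at 7: 5·7^5 + 5·7^4 + 5·7^3 + 5·7^2 + 5·7 + 5 = 98040; next = 98039

6, 29, 257, 3125, 46655, 98039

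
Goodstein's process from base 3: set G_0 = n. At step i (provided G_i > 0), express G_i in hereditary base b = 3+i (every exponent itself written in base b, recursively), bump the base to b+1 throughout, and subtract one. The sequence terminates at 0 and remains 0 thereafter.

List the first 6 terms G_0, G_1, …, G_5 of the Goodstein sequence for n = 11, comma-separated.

11, 17, 25, 35, 39, 43

base 3: 11 = 3^2 + 2; at 4: 4^2 + 2 = 18; next = 17
base 4: 17 = 4^2 + 1; at 5: 5^2 + 1 = 26; next = 25
base 5: 25 = 5^2; at 6: 6^2 = 36; next = 35
base 6: 35 = 5·6 + 5; at 7: 5·7 + 5 = 40; next = 39
base 7: 39 = 5·7 + 4; at 8: 5·8 + 4 = 44; next = 43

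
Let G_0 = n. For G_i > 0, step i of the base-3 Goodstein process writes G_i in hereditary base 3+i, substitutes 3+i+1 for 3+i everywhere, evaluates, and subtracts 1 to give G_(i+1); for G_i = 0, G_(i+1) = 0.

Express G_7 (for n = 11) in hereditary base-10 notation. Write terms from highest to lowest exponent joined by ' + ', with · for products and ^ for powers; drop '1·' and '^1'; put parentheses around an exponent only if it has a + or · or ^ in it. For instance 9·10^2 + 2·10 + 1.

5·10 + 1

11 —HB3→ 3^2 + 2 —bump→ 4^2 + 2 = 18 —(−1)→ 17
17 —HB4→ 4^2 + 1 —bump→ 5^2 + 1 = 26 —(−1)→ 25
25 —HB5→ 5^2 —bump→ 6^2 = 36 —(−1)→ 35
35 —HB6→ 5·6 + 5 —bump→ 5·7 + 5 = 40 —(−1)→ 39
39 —HB7→ 5·7 + 4 —bump→ 5·8 + 4 = 44 —(−1)→ 43
43 —HB8→ 5·8 + 3 —bump→ 5·9 + 3 = 48 —(−1)→ 47
47 —HB9→ 5·9 + 2 —bump→ 5·10 + 2 = 52 —(−1)→ 51
51 —HB10→ 5·10 + 1 —bump→ 5·11 + 1 = 56 —(−1)→ 55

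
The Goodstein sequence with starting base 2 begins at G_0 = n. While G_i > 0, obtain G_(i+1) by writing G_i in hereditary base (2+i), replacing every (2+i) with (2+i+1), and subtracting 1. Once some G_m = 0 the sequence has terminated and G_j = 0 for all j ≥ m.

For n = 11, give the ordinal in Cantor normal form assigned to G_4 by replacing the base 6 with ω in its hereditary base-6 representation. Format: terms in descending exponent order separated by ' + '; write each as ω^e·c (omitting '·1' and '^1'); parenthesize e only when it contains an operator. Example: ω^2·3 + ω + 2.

G_0=11  [base 2] 2^(2 + 1) + 2 + 1  →[2↦3]→  3^(3 + 1) + 3 + 1 = 85  −1 ⇒ G_1=84
G_1=84  [base 3] 3^(3 + 1) + 3  →[3↦4]→  4^(4 + 1) + 4 = 1028  −1 ⇒ G_2=1027
G_2=1027  [base 4] 4^(4 + 1) + 3  →[4↦5]→  5^(5 + 1) + 3 = 15628  −1 ⇒ G_3=15627
G_3=15627  [base 5] 5^(5 + 1) + 2  →[5↦6]→  6^(6 + 1) + 2 = 279938  −1 ⇒ G_4=279937
G_4=279937  [base 6] 6^(6 + 1) + 1  →[6↦7]→  7^(7 + 1) + 1 = 5764802  −1 ⇒ G_5=5764801

ω^(ω + 1) + 1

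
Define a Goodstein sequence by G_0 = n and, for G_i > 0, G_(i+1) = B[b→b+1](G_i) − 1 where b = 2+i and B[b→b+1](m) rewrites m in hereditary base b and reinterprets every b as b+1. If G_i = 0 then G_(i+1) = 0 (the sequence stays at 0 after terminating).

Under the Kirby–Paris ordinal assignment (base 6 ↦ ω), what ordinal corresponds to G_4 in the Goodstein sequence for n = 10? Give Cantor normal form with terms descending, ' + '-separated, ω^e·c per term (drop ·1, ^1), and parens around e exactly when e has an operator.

10 —HB2→ 2^(2 + 1) + 2 —bump→ 3^(3 + 1) + 3 = 84 —(−1)→ 83
83 —HB3→ 3^(3 + 1) + 2 —bump→ 4^(4 + 1) + 2 = 1026 —(−1)→ 1025
1025 —HB4→ 4^(4 + 1) + 1 —bump→ 5^(5 + 1) + 1 = 15626 —(−1)→ 15625
15625 —HB5→ 5^(5 + 1) —bump→ 6^(6 + 1) = 279936 —(−1)→ 279935
279935 —HB6→ 5·6^6 + 5·6^5 + 5·6^4 + 5·6^3 + 5·6^2 + 5·6 + 5 —bump→ 5·7^7 + 5·7^5 + 5·7^4 + 5·7^3 + 5·7^2 + 5·7 + 5 = 4215755 —(−1)→ 4215754

ω^ω·5 + ω^5·5 + ω^4·5 + ω^3·5 + ω^2·5 + ω·5 + 5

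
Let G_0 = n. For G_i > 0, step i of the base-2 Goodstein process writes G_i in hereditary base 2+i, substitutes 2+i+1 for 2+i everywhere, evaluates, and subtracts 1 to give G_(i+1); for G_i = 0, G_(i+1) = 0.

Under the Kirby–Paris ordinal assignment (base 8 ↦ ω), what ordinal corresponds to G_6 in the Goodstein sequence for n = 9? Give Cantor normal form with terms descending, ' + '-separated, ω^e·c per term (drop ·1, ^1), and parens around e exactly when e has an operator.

ω^ω·3 + ω^3·3 + ω^2·3 + ω·2 + 7

base 2: 9 = 2^(2 + 1) + 1; at 3: 3^(3 + 1) + 1 = 82; next = 81
base 3: 81 = 3^(3 + 1); at 4: 4^(4 + 1) = 1024; next = 1023
base 4: 1023 = 3·4^4 + 3·4^3 + 3·4^2 + 3·4 + 3; at 5: 3·5^5 + 3·5^3 + 3·5^2 + 3·5 + 3 = 9843; next = 9842
base 5: 9842 = 3·5^5 + 3·5^3 + 3·5^2 + 3·5 + 2; at 6: 3·6^6 + 3·6^3 + 3·6^2 + 3·6 + 2 = 140744; next = 140743
base 6: 140743 = 3·6^6 + 3·6^3 + 3·6^2 + 3·6 + 1; at 7: 3·7^7 + 3·7^3 + 3·7^2 + 3·7 + 1 = 2471827; next = 2471826
base 7: 2471826 = 3·7^7 + 3·7^3 + 3·7^2 + 3·7; at 8: 3·8^8 + 3·8^3 + 3·8^2 + 3·8 = 50333400; next = 50333399
base 8: 50333399 = 3·8^8 + 3·8^3 + 3·8^2 + 2·8 + 7; at 9: 3·9^9 + 3·9^3 + 3·9^2 + 2·9 + 7 = 1162263922; next = 1162263921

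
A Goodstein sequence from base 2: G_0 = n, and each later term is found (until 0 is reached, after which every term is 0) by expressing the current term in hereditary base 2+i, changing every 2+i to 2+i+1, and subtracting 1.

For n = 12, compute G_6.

base 2: 12 = 2^(2 + 1) + 2^2; at 3: 3^(3 + 1) + 3^3 = 108; next = 107
base 3: 107 = 3^(3 + 1) + 2·3^2 + 2·3 + 2; at 4: 4^(4 + 1) + 2·4^2 + 2·4 + 2 = 1066; next = 1065
base 4: 1065 = 4^(4 + 1) + 2·4^2 + 2·4 + 1; at 5: 5^(5 + 1) + 2·5^2 + 2·5 + 1 = 15686; next = 15685
base 5: 15685 = 5^(5 + 1) + 2·5^2 + 2·5; at 6: 6^(6 + 1) + 2·6^2 + 2·6 = 280020; next = 280019
base 6: 280019 = 6^(6 + 1) + 2·6^2 + 6 + 5; at 7: 7^(7 + 1) + 2·7^2 + 7 + 5 = 5764911; next = 5764910
base 7: 5764910 = 7^(7 + 1) + 2·7^2 + 7 + 4; at 8: 8^(8 + 1) + 2·8^2 + 8 + 4 = 134217868; next = 134217867
base 8: 134217867 = 8^(8 + 1) + 2·8^2 + 8 + 3; at 9: 9^(9 + 1) + 2·9^2 + 9 + 3 = 3486784575; next = 3486784574

134217867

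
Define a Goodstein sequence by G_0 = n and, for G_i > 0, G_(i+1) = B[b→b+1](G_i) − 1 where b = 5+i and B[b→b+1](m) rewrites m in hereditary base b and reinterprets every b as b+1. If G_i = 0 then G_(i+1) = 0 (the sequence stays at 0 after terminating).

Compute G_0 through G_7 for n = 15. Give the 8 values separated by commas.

15, 17, 18, 19, 20, 21, 22, 23

G_0=15  [base 5] 3·5  →[5↦6]→  3·6 = 18  −1 ⇒ G_1=17
G_1=17  [base 6] 2·6 + 5  →[6↦7]→  2·7 + 5 = 19  −1 ⇒ G_2=18
G_2=18  [base 7] 2·7 + 4  →[7↦8]→  2·8 + 4 = 20  −1 ⇒ G_3=19
G_3=19  [base 8] 2·8 + 3  →[8↦9]→  2·9 + 3 = 21  −1 ⇒ G_4=20
G_4=20  [base 9] 2·9 + 2  →[9↦10]→  2·10 + 2 = 22  −1 ⇒ G_5=21
G_5=21  [base 10] 2·10 + 1  →[10↦11]→  2·11 + 1 = 23  −1 ⇒ G_6=22
G_6=22  [base 11] 2·11  →[11↦12]→  2·12 = 24  −1 ⇒ G_7=23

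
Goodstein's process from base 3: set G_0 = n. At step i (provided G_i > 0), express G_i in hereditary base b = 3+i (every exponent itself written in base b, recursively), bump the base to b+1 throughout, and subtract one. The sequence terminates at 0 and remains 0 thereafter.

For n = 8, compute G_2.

10

step 0: 8 = 2·3 + 2; sub 4 for 3: 2·4 + 2; = 10; G_1 = 10−1 = 9
step 1: 9 = 2·4 + 1; sub 5 for 4: 2·5 + 1; = 11; G_2 = 11−1 = 10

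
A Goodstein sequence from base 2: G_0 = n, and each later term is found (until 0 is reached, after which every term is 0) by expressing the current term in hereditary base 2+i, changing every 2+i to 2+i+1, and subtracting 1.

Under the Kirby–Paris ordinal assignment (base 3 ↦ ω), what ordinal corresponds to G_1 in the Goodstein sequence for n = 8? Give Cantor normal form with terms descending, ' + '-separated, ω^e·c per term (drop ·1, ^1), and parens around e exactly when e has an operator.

ω^ω·2 + ω^2·2 + ω·2 + 2

(0) 8|_2 = 2^(2 + 1) ↦ 3^(3 + 1)|_3 = 81 ⇒ 80
(1) 80|_3 = 2·3^3 + 2·3^2 + 2·3 + 2 ↦ 2·4^4 + 2·4^2 + 2·4 + 2|_4 = 554 ⇒ 553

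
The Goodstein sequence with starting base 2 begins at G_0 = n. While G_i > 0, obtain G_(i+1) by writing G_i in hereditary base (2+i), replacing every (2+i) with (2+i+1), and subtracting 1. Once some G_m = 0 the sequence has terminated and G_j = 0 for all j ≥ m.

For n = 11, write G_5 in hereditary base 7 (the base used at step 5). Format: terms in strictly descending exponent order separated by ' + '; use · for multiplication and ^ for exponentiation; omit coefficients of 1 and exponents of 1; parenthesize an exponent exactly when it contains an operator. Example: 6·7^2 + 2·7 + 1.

[0] 11 ≡ 2^(2 + 1) + 2 + 1 (base 2). Lift 3: 85. −1: 84.
[1] 84 ≡ 3^(3 + 1) + 3 (base 3). Lift 4: 1028. −1: 1027.
[2] 1027 ≡ 4^(4 + 1) + 3 (base 4). Lift 5: 15628. −1: 15627.
[3] 15627 ≡ 5^(5 + 1) + 2 (base 5). Lift 6: 279938. −1: 279937.
[4] 279937 ≡ 6^(6 + 1) + 1 (base 6). Lift 7: 5764802. −1: 5764801.

7^(7 + 1)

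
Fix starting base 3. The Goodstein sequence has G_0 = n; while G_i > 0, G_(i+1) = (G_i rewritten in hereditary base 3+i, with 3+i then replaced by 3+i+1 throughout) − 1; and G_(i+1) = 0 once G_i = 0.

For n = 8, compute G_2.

10

G_0 = 8. HB_3(8) = 2·3 + 2. Bump = 10. G_1 = 9.
G_1 = 9. HB_4(9) = 2·4 + 1. Bump = 11. G_2 = 10.
G_2 = 10. HB_5(10) = 2·5. Bump = 12. G_3 = 11.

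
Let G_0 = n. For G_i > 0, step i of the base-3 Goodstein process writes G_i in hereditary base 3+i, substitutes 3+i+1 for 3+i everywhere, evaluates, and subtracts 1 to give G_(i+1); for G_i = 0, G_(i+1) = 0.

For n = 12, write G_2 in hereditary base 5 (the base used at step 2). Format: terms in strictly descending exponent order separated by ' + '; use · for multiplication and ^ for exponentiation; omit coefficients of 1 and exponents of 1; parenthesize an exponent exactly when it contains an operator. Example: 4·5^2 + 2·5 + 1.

5^2 + 2

(0) 12|_3 = 3^2 + 3 ↦ 4^2 + 4|_4 = 20 ⇒ 19
(1) 19|_4 = 4^2 + 3 ↦ 5^2 + 3|_5 = 28 ⇒ 27
(2) 27|_5 = 5^2 + 2 ↦ 6^2 + 2|_6 = 38 ⇒ 37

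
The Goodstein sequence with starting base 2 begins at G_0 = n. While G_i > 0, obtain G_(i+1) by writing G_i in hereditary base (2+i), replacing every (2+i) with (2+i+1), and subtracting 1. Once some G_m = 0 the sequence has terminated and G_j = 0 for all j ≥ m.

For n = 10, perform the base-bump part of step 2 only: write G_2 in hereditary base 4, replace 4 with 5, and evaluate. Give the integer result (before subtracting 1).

15626

[0] 10 ≡ 2^(2 + 1) + 2 (base 2). Lift 3: 84. −1: 83.
[1] 83 ≡ 3^(3 + 1) + 2 (base 3). Lift 4: 1026. −1: 1025.
[2] 1025 ≡ 4^(4 + 1) + 1 (base 4). Lift 5: 15626. −1: 15625.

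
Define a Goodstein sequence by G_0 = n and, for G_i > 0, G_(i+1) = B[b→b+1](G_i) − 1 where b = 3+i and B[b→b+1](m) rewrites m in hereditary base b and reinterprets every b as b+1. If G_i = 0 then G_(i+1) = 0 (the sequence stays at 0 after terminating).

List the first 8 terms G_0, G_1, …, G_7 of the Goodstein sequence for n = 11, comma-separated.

G_0=11  [base 3] 3^2 + 2  →[3↦4]→  4^2 + 2 = 18  −1 ⇒ G_1=17
G_1=17  [base 4] 4^2 + 1  →[4↦5]→  5^2 + 1 = 26  −1 ⇒ G_2=25
G_2=25  [base 5] 5^2  →[5↦6]→  6^2 = 36  −1 ⇒ G_3=35
G_3=35  [base 6] 5·6 + 5  →[6↦7]→  5·7 + 5 = 40  −1 ⇒ G_4=39
G_4=39  [base 7] 5·7 + 4  →[7↦8]→  5·8 + 4 = 44  −1 ⇒ G_5=43
G_5=43  [base 8] 5·8 + 3  →[8↦9]→  5·9 + 3 = 48  −1 ⇒ G_6=47
G_6=47  [base 9] 5·9 + 2  →[9↦10]→  5·10 + 2 = 52  −1 ⇒ G_7=51

11, 17, 25, 35, 39, 43, 47, 51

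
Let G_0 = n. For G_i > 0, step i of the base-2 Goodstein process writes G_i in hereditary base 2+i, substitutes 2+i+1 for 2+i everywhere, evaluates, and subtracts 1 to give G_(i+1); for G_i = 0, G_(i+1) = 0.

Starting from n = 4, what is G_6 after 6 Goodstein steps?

[0] 4 ≡ 2^2 (base 2). Lift 3: 27. −1: 26.
[1] 26 ≡ 2·3^2 + 2·3 + 2 (base 3). Lift 4: 42. −1: 41.
[2] 41 ≡ 2·4^2 + 2·4 + 1 (base 4). Lift 5: 61. −1: 60.
[3] 60 ≡ 2·5^2 + 2·5 (base 5). Lift 6: 84. −1: 83.
[4] 83 ≡ 2·6^2 + 6 + 5 (base 6). Lift 7: 110. −1: 109.
[5] 109 ≡ 2·7^2 + 7 + 4 (base 7). Lift 8: 140. −1: 139.

139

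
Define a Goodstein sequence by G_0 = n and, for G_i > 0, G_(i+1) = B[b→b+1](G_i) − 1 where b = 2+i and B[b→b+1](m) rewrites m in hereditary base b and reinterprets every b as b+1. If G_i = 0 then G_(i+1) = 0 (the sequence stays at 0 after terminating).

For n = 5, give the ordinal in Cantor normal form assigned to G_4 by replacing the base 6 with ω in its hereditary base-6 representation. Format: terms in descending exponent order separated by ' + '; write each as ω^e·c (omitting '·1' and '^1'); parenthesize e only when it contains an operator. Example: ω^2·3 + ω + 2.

ω^3·3 + ω^2·3 + ω·3 + 1

step 0: 5 = 2^2 + 1; sub 3 for 2: 3^3 + 1; = 28; G_1 = 28−1 = 27
step 1: 27 = 3^3; sub 4 for 3: 4^4; = 256; G_2 = 256−1 = 255
step 2: 255 = 3·4^3 + 3·4^2 + 3·4 + 3; sub 5 for 4: 3·5^3 + 3·5^2 + 3·5 + 3; = 468; G_3 = 468−1 = 467
step 3: 467 = 3·5^3 + 3·5^2 + 3·5 + 2; sub 6 for 5: 3·6^3 + 3·6^2 + 3·6 + 2; = 776; G_4 = 776−1 = 775
step 4: 775 = 3·6^3 + 3·6^2 + 3·6 + 1; sub 7 for 6: 3·7^3 + 3·7^2 + 3·7 + 1; = 1198; G_5 = 1198−1 = 1197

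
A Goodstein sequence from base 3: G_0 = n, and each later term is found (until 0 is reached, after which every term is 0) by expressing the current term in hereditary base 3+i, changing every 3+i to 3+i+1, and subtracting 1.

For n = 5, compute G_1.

(0) 5|_3 = 3 + 2 ↦ 4 + 2|_4 = 6 ⇒ 5
(1) 5|_4 = 4 + 1 ↦ 5 + 1|_5 = 6 ⇒ 5

5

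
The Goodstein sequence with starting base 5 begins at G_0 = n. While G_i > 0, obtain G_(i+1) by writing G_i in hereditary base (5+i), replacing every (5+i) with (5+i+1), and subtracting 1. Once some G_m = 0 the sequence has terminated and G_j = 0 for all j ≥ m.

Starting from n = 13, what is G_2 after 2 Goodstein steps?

(0) 13|_5 = 2·5 + 3 ↦ 2·6 + 3|_6 = 15 ⇒ 14
(1) 14|_6 = 2·6 + 2 ↦ 2·7 + 2|_7 = 16 ⇒ 15
(2) 15|_7 = 2·7 + 1 ↦ 2·8 + 1|_8 = 17 ⇒ 16

15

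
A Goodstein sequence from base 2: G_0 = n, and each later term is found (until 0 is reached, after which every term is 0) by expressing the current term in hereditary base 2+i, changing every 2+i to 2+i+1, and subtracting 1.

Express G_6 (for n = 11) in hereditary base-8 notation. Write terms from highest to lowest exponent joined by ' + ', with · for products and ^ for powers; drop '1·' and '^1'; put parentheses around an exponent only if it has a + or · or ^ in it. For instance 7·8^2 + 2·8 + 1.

7·8^8 + 7·8^7 + 7·8^6 + 7·8^5 + 7·8^4 + 7·8^3 + 7·8^2 + 7·8 + 7

G_0=11  [base 2] 2^(2 + 1) + 2 + 1  →[2↦3]→  3^(3 + 1) + 3 + 1 = 85  −1 ⇒ G_1=84
G_1=84  [base 3] 3^(3 + 1) + 3  →[3↦4]→  4^(4 + 1) + 4 = 1028  −1 ⇒ G_2=1027
G_2=1027  [base 4] 4^(4 + 1) + 3  →[4↦5]→  5^(5 + 1) + 3 = 15628  −1 ⇒ G_3=15627
G_3=15627  [base 5] 5^(5 + 1) + 2  →[5↦6]→  6^(6 + 1) + 2 = 279938  −1 ⇒ G_4=279937
G_4=279937  [base 6] 6^(6 + 1) + 1  →[6↦7]→  7^(7 + 1) + 1 = 5764802  −1 ⇒ G_5=5764801
G_5=5764801  [base 7] 7^(7 + 1)  →[7↦8]→  8^(8 + 1) = 134217728  −1 ⇒ G_6=134217727
G_6=134217727  [base 8] 7·8^8 + 7·8^7 + 7·8^6 + 7·8^5 + 7·8^4 + 7·8^3 + 7·8^2 + 7·8 + 7  →[8↦9]→  7·9^9 + 7·9^7 + 7·9^6 + 7·9^5 + 7·9^4 + 7·9^3 + 7·9^2 + 7·9 + 7 = 2749609303  −1 ⇒ G_7=2749609302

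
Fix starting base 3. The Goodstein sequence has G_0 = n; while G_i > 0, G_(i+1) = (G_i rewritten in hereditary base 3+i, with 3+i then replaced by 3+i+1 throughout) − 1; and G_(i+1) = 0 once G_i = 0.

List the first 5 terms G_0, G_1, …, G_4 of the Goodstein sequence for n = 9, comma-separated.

9, 15, 17, 19, 21

base 3: 9 = 3^2; at 4: 4^2 = 16; next = 15
base 4: 15 = 3·4 + 3; at 5: 3·5 + 3 = 18; next = 17
base 5: 17 = 3·5 + 2; at 6: 3·6 + 2 = 20; next = 19
base 6: 19 = 3·6 + 1; at 7: 3·7 + 1 = 22; next = 21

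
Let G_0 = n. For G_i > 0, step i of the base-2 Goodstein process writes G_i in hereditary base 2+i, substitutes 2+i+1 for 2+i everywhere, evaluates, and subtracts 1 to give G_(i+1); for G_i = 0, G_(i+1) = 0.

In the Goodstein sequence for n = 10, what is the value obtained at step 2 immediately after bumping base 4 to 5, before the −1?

G_0=10  [base 2] 2^(2 + 1) + 2  →[2↦3]→  3^(3 + 1) + 3 = 84  −1 ⇒ G_1=83
G_1=83  [base 3] 3^(3 + 1) + 2  →[3↦4]→  4^(4 + 1) + 2 = 1026  −1 ⇒ G_2=1025
G_2=1025  [base 4] 4^(4 + 1) + 1  →[4↦5]→  5^(5 + 1) + 1 = 15626  −1 ⇒ G_3=15625

15626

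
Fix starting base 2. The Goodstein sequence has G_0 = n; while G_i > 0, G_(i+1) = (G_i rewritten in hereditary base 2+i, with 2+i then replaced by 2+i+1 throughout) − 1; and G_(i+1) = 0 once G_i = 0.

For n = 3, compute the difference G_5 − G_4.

-1

G_0=3  [base 2] 2 + 1  →[2↦3]→  3 + 1 = 4  −1 ⇒ G_1=3
G_1=3  [base 3] 3  →[3↦4]→  4 = 4  −1 ⇒ G_2=3
G_2=3  [base 4] 3  →[4↦5]→  3 = 3  −1 ⇒ G_3=2
G_3=2  [base 5] 2  →[5↦6]→  2 = 2  −1 ⇒ G_4=1
G_4=1  [base 6] 1  →[6↦7]→  1 = 1  −1 ⇒ G_5=0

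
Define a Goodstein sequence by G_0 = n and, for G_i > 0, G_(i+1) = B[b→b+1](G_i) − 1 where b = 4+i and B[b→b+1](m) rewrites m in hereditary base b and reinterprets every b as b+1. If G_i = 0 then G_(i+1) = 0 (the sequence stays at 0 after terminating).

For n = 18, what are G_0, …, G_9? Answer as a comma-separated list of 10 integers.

G_0=18  [base 4] 4^2 + 2  →[4↦5]→  5^2 + 2 = 27  −1 ⇒ G_1=26
G_1=26  [base 5] 5^2 + 1  →[5↦6]→  6^2 + 1 = 37  −1 ⇒ G_2=36
G_2=36  [base 6] 6^2  →[6↦7]→  7^2 = 49  −1 ⇒ G_3=48
G_3=48  [base 7] 6·7 + 6  →[7↦8]→  6·8 + 6 = 54  −1 ⇒ G_4=53
G_4=53  [base 8] 6·8 + 5  →[8↦9]→  6·9 + 5 = 59  −1 ⇒ G_5=58
G_5=58  [base 9] 6·9 + 4  →[9↦10]→  6·10 + 4 = 64  −1 ⇒ G_6=63
G_6=63  [base 10] 6·10 + 3  →[10↦11]→  6·11 + 3 = 69  −1 ⇒ G_7=68
G_7=68  [base 11] 6·11 + 2  →[11↦12]→  6·12 + 2 = 74  −1 ⇒ G_8=73
G_8=73  [base 12] 6·12 + 1  →[12↦13]→  6·13 + 1 = 79  −1 ⇒ G_9=78

18, 26, 36, 48, 53, 58, 63, 68, 73, 78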